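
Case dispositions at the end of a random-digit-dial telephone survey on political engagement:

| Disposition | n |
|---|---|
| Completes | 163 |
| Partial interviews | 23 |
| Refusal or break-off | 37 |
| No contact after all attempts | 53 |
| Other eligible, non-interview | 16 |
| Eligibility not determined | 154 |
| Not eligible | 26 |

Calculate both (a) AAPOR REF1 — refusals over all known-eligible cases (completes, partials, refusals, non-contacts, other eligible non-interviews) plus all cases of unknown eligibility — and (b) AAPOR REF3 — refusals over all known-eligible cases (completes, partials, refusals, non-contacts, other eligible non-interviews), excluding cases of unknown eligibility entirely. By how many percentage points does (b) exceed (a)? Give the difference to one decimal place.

4.4

Num → 37
Denominator → 163 + 23 + 37 + 53 + 16 + 154 = 446
REF1 = 37 / 446 = 0.0830
Denominator → 163 + 23 + 37 + 53 + 16 = 292
REF3 = 37 / 292 = 0.1267
Difference = 12.67 − 8.30 = 4.37 percentage points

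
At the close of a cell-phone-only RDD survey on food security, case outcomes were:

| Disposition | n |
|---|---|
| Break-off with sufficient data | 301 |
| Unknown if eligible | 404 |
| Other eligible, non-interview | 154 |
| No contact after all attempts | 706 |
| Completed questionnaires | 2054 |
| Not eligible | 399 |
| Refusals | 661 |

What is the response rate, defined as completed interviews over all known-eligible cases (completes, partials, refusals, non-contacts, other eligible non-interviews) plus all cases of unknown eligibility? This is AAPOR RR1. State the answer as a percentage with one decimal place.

48.0%

Top: 2054
Denominator: 2054 + 301 + 661 + 706 + 154 + 404 = 4280
RR1 = 2054 / 4280 = 0.4799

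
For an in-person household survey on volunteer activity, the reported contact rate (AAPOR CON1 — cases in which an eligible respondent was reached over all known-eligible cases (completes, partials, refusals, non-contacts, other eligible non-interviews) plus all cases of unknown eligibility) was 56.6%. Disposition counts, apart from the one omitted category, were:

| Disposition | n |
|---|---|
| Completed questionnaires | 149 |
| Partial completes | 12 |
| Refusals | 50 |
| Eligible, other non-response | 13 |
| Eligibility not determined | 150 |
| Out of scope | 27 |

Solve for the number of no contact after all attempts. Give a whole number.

22

Top = 149 + 12 + 50 + 13 = 224
CON1 = 224 / D = 0.566
D = 224 / 0.566 = 395.8
Other denominator terms total 374
no contact after all attempts = 395.8 − 374 ≈ 22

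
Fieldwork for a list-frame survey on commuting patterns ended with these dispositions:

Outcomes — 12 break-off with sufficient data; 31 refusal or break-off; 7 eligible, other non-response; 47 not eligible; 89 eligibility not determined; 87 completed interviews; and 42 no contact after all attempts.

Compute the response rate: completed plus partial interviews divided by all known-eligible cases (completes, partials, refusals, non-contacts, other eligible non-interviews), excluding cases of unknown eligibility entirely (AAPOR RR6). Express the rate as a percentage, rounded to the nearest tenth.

Num → 87 + 12 = 99
Denom → 87 + 12 + 31 + 42 + 7 = 179
RR6 = 99 / 179 = 0.5531

55.3%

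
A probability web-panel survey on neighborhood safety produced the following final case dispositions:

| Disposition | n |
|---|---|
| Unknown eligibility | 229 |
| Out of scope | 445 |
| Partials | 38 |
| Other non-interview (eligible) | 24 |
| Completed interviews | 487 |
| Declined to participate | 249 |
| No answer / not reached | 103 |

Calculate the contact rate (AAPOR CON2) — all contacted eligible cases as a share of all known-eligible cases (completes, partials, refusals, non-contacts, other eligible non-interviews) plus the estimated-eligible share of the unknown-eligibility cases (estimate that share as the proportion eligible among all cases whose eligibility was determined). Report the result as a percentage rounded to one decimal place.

75.7%

Num: 487 + 38 + 249 + 24 = 798
Known eligible: 487 + 38 + 249 + 103 + 24 = 901
e = 901 / (901 + 445) = 901 / 1346 = 0.6694
e × U: 0.6694 × 229 = 153.29
Denominator: 901 + 153.29 = 1054.29
CON2 = 798 / 1054.29 = 0.7569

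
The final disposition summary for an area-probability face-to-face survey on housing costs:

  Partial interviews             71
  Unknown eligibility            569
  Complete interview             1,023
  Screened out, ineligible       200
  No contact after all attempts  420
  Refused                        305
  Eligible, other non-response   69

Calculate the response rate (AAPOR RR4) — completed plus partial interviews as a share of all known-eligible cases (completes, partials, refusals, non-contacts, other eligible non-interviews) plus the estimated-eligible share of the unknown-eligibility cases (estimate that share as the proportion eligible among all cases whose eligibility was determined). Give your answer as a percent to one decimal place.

45.5%

Top → 1023 + 71 = 1094
Determined eligible → 1023 + 71 + 305 + 420 + 69 = 1888
e = 1888 / (1888 + 200) = 1888 / 2088 = 0.9042
Eligible share of unknowns → 0.9042 × 569 = 514.49
Denominator → 1888 + 514.49 = 2402.49
RR4 = 1094 / 2402.49 = 0.4554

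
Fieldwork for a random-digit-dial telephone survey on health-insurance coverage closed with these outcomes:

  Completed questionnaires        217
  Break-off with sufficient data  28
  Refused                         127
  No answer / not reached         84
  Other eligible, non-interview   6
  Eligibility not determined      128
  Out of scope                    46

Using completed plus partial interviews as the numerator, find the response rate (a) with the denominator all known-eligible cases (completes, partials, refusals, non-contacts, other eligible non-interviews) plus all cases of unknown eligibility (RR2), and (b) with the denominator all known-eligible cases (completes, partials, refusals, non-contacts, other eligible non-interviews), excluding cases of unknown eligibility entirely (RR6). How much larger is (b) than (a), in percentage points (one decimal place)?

11.5

Numerator: 217 + 28 = 245
Denominator: 217 + 28 + 127 + 84 + 6 + 128 = 590
RR2 = 245 / 590 = 0.4153
Denominator: 217 + 28 + 127 + 84 + 6 = 462
RR6 = 245 / 462 = 0.5303
Difference = 53.03 − 41.53 = 11.50 percentage points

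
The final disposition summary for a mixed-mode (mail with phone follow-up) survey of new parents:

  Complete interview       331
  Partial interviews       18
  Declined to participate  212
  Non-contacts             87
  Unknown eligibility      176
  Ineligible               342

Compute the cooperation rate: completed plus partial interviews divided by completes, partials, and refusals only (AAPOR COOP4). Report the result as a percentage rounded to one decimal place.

62.2%

Top → 331 + 18 = 349
Base → 331 + 18 + 212 = 561
COOP4 = 349 / 561 = 0.6221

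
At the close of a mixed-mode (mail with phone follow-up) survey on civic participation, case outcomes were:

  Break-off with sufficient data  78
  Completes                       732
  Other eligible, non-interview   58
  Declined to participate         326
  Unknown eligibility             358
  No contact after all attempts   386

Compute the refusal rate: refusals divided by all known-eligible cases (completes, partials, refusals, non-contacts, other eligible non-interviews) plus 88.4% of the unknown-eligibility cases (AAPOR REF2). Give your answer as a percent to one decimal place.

17.2%

Num = 326
Known eligible = 732 + 78 + 326 + 386 + 58 = 1580
Eligible share of unknowns = 0.8840 × 358 = 316.47
Denom = 1580 + 316.47 = 1896.47
REF2 = 326 / 1896.47 = 0.1719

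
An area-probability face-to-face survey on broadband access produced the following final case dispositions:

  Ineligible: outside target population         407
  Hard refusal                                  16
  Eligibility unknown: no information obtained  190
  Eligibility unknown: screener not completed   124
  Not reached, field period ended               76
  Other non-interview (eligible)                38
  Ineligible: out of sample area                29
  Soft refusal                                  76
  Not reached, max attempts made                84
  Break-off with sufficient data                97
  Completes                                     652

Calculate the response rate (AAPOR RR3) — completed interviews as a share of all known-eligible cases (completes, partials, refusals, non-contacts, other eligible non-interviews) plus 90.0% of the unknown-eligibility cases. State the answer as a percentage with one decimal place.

Refused = 16 + 76 = 92
No answer / not reached = 76 + 84 = 160
Undetermined eligibility = 124 + 190 = 314
Not eligible = 407 + 29 = 436
Num: 652
Determined eligible: 652 + 97 + 92 + 160 + 38 = 1039
e × U: 0.9000 × 314 = 282.60
Denominator: 1039 + 282.60 = 1321.60
RR3 = 652 / 1321.60 = 0.4933

49.3%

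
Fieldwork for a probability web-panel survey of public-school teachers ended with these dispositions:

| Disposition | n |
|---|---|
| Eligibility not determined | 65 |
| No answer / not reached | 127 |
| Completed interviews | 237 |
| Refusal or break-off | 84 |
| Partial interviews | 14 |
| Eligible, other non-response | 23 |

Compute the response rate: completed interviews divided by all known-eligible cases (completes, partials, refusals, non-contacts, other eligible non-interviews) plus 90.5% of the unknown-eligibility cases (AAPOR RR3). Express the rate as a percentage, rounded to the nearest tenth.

43.6%

Numerator = 237
Eligible (known) = 237 + 14 + 84 + 127 + 23 = 485
Eligible share of unknowns = 0.9050 × 65 = 58.83
Denominator = 485 + 58.83 = 543.83
RR3 = 237 / 543.83 = 0.4358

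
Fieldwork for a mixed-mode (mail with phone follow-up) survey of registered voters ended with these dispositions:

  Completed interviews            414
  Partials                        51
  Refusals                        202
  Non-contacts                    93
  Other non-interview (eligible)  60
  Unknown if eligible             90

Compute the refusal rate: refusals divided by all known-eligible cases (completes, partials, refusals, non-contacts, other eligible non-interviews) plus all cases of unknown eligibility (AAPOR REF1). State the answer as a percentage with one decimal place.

Num → 202
Denom → 414 + 51 + 202 + 93 + 60 + 90 = 910
REF1 = 202 / 910 = 0.2220

22.2%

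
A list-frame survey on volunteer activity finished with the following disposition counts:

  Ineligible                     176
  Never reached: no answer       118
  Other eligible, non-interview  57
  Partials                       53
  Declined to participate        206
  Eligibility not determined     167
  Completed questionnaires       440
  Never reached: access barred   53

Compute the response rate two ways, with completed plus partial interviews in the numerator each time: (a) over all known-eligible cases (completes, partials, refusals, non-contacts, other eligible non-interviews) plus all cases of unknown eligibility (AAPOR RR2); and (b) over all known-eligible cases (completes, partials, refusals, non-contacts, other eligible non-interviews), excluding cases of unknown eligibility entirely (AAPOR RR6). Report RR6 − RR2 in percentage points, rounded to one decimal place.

8.1

Non-contacts = 118 + 53 = 171
Num → 440 + 53 = 493
Denominator → 440 + 53 + 206 + 171 + 57 + 167 = 1094
RR2 = 493 / 1094 = 0.4506
Denominator → 440 + 53 + 206 + 171 + 57 = 927
RR6 = 493 / 927 = 0.5318
Difference = 53.18 − 45.06 = 8.12 percentage points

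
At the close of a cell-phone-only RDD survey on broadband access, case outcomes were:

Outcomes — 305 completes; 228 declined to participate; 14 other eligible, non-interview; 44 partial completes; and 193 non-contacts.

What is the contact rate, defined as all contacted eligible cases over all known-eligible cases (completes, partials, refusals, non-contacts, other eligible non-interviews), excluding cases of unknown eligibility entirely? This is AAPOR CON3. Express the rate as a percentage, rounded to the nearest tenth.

Numerator → 305 + 44 + 228 + 14 = 591
Denom → 305 + 44 + 228 + 193 + 14 = 784
CON3 = 591 / 784 = 0.7538

75.4%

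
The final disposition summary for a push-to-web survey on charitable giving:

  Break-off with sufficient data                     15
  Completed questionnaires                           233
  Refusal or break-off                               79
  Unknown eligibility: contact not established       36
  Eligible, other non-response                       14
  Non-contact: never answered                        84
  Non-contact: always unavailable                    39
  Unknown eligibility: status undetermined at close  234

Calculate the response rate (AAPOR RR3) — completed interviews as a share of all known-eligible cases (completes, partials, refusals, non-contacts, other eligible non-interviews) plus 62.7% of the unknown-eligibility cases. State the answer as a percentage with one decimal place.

No answer / not reached = 84 + 39 = 123
Unknown eligibility = 36 + 234 = 270
Top = 233
Eligible (known) = 233 + 15 + 79 + 123 + 14 = 464
Eligible share of unknowns = 0.6270 × 270 = 169.29
Base = 464 + 169.29 = 633.29
RR3 = 233 / 633.29 = 0.3679

36.8%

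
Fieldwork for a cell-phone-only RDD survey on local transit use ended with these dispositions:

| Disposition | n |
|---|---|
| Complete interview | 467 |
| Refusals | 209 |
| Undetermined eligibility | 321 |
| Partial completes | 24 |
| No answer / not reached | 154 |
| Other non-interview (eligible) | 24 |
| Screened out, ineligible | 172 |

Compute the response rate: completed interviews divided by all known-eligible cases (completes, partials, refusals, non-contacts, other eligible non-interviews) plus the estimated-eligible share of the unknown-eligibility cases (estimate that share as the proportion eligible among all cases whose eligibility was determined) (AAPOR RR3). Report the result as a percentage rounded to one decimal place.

40.7%

Num: 467
Known eligible: 467 + 24 + 209 + 154 + 24 = 878
e = 878 / (878 + 172) = 878 / 1050 = 0.8362
Eligible share of unknowns: 0.8362 × 321 = 268.42
Denominator: 878 + 268.42 = 1146.42
RR3 = 467 / 1146.42 = 0.4074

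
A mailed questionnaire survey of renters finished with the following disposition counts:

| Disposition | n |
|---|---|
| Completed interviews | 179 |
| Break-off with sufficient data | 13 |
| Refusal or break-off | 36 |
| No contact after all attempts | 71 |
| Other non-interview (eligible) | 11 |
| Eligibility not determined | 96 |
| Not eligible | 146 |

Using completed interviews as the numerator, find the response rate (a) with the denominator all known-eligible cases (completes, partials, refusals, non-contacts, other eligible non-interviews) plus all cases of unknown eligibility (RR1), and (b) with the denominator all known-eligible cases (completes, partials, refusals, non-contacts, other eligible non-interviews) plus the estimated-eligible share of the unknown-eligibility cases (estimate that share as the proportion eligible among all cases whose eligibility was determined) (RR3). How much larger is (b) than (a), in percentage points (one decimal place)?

Numerator: 179
Base: 179 + 13 + 36 + 71 + 11 + 96 = 406
RR1 = 179 / 406 = 0.4409
Determined eligible: 179 + 13 + 36 + 71 + 11 = 310
e = 310 / (310 + 146) = 310 / 456 = 0.6798
e × U: 0.6798 × 96 = 65.26
Base: 310 + 65.26 = 375.26
RR3 = 179 / 375.26 = 0.4770
Difference = 47.70 − 44.09 = 3.61 percentage points

3.6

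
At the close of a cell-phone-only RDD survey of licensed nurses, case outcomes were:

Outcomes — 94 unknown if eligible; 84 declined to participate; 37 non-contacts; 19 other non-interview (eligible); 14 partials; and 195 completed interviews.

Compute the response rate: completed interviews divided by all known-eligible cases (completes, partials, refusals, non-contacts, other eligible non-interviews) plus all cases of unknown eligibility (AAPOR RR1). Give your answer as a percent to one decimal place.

44.0%

Numerator = 195
Base = 195 + 14 + 84 + 37 + 19 + 94 = 443
RR1 = 195 / 443 = 0.4402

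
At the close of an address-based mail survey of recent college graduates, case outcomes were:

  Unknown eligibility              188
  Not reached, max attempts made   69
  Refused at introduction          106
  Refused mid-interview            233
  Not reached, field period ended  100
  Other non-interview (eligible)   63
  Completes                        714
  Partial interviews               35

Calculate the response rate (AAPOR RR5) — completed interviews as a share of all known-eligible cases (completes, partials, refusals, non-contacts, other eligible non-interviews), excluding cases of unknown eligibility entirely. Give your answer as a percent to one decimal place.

Refusals = 106 + 233 = 339
Non-contacts = 100 + 69 = 169
Top: 714
Denominator: 714 + 35 + 339 + 169 + 63 = 1320
RR5 = 714 / 1320 = 0.5409

54.1%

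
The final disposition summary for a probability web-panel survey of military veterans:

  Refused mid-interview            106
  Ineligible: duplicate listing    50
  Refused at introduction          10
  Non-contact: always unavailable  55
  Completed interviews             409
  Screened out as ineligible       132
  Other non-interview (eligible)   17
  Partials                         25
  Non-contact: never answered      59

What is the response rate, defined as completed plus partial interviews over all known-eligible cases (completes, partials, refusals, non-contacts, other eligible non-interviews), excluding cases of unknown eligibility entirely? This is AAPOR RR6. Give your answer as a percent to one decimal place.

Declined to participate = 10 + 106 = 116
No contact after all attempts = 59 + 55 = 114
Out of scope = 132 + 50 = 182
Numerator: 409 + 25 = 434
Base: 409 + 25 + 116 + 114 + 17 = 681
RR6 = 434 / 681 = 0.6373

63.7%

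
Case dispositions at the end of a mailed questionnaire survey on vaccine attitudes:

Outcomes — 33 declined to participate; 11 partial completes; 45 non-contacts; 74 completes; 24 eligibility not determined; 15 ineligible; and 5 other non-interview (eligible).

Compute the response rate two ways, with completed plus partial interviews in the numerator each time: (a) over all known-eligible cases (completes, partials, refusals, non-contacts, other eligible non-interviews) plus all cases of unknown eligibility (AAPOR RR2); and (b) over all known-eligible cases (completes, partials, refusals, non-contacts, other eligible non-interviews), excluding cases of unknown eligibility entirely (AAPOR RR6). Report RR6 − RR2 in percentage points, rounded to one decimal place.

Num → 74 + 11 = 85
Base → 74 + 11 + 33 + 45 + 5 + 24 = 192
RR2 = 85 / 192 = 0.4427
Base → 74 + 11 + 33 + 45 + 5 = 168
RR6 = 85 / 168 = 0.5060
Difference = 50.60 − 44.27 = 6.33 percentage points

6.3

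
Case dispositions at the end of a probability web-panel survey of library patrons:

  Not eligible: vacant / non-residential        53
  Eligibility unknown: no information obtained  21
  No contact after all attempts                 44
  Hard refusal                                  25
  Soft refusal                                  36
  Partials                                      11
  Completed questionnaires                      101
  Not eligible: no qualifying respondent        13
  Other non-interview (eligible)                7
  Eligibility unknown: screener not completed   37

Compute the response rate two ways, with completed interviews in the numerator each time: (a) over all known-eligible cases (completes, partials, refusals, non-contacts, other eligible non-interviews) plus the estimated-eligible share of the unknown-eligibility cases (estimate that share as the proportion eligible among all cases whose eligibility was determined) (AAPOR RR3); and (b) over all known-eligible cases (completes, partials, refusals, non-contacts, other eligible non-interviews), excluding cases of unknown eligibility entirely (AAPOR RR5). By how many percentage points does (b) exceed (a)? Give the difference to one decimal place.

7.5

Refusal or break-off = 25 + 36 = 61
Unknown if eligible = 37 + 21 = 58
Out of scope = 13 + 53 = 66
Top = 101
Determined eligible = 101 + 11 + 61 + 44 + 7 = 224
e = 224 / (224 + 66) = 224 / 290 = 0.7724
e × U = 0.7724 × 58 = 44.80
Base = 224 + 44.80 = 268.80
RR3 = 101 / 268.80 = 0.3757
Base = 101 + 11 + 61 + 44 + 7 = 224
RR5 = 101 / 224 = 0.4509
Difference = 45.09 − 37.57 = 7.52 percentage points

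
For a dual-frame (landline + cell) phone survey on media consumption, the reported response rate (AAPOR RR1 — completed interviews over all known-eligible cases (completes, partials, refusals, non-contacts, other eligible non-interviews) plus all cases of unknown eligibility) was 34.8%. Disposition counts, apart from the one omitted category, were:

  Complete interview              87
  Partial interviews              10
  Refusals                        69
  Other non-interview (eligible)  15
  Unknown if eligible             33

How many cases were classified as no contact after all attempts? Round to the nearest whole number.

36

RR1 = 87 / D = 0.348
D = 87 / 0.348 = 250.0
Rest of base = 214
no contact after all attempts = 250.0 − 214 ≈ 36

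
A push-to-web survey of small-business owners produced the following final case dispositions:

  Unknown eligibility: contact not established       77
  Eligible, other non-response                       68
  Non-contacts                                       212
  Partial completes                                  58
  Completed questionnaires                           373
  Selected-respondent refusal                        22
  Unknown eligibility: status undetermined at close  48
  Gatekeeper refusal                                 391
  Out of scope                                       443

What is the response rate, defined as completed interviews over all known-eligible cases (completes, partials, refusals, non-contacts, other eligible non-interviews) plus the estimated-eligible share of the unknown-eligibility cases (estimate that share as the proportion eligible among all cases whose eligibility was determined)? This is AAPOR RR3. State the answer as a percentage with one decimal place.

30.7%

Declined to participate = 391 + 22 = 413
Eligibility not determined = 77 + 48 = 125
Num → 373
Known eligible → 373 + 58 + 413 + 212 + 68 = 1124
e = 1124 / (1124 + 443) = 1124 / 1567 = 0.7173
Estimated eligible among unknowns → 0.7173 × 125 = 89.66
Denom → 1124 + 89.66 = 1213.66
RR3 = 373 / 1213.66 = 0.3073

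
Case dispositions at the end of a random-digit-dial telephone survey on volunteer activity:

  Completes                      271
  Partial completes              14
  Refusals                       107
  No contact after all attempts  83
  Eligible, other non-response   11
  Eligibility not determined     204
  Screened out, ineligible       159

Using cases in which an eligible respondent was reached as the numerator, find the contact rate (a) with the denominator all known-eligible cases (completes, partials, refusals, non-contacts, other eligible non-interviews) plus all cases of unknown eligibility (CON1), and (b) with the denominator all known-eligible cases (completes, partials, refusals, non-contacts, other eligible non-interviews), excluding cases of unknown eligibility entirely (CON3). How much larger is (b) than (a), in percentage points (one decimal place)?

24.5

Num → 271 + 14 + 107 + 11 = 403
Denominator → 271 + 14 + 107 + 83 + 11 + 204 = 690
CON1 = 403 / 690 = 0.5841
Denominator → 271 + 14 + 107 + 83 + 11 = 486
CON3 = 403 / 486 = 0.8292
Difference = 82.92 − 58.41 = 24.51 percentage points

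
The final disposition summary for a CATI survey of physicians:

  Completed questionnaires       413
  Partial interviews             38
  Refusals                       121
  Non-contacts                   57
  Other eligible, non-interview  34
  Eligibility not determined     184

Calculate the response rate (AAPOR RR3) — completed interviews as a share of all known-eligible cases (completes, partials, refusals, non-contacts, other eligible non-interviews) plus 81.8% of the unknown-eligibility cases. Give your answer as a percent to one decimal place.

Num = 413
Determined eligible = 413 + 38 + 121 + 57 + 34 = 663
Eligible share of unknowns = 0.8180 × 184 = 150.51
Denominator = 663 + 150.51 = 813.51
RR3 = 413 / 813.51 = 0.5077

50.8%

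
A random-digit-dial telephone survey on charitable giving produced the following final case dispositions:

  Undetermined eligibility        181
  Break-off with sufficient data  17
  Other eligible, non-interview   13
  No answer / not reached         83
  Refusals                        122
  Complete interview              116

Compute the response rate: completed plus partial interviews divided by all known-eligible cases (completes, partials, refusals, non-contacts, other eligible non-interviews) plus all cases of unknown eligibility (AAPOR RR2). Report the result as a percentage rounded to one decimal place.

25.0%

Top = 116 + 17 = 133
Denom = 116 + 17 + 122 + 83 + 13 + 181 = 532
RR2 = 133 / 532 = 0.2500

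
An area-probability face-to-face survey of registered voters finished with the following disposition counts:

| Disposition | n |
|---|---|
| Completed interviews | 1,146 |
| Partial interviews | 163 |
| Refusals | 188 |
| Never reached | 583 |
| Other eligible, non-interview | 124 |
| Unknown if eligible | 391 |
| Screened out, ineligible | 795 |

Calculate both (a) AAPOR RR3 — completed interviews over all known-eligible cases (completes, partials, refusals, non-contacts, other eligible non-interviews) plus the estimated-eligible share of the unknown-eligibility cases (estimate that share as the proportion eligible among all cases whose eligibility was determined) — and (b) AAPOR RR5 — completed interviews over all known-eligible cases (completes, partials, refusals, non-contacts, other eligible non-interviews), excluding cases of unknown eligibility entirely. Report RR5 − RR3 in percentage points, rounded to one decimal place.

Numerator = 1146
Determined eligible = 1146 + 163 + 188 + 583 + 124 = 2204
e = 2204 / (2204 + 795) = 2204 / 2999 = 0.7349
Eligible share of unknowns = 0.7349 × 391 = 287.35
Denominator = 2204 + 287.35 = 2491.35
RR3 = 1146 / 2491.35 = 0.4600
Denominator = 1146 + 163 + 188 + 583 + 124 = 2204
RR5 = 1146 / 2204 = 0.5200
Difference = 52.00 − 46.00 = 6.00 percentage points

6.0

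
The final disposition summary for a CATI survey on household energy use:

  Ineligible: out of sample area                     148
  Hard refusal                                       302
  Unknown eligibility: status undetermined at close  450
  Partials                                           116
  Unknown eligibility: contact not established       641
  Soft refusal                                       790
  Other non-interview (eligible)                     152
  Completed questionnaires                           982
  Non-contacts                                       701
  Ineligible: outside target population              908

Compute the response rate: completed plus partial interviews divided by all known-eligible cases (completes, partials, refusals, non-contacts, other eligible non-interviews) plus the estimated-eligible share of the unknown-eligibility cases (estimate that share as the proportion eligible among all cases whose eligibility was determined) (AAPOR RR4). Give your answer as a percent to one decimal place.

Refused = 302 + 790 = 1092
Unknown if eligible = 641 + 450 = 1091
Not eligible = 908 + 148 = 1056
Num = 982 + 116 = 1098
Determined eligible = 982 + 116 + 1092 + 701 + 152 = 3043
e = 3043 / (3043 + 1056) = 3043 / 4099 = 0.7424
Eligible share of unknowns = 0.7424 × 1091 = 809.96
Denom = 3043 + 809.96 = 3852.96
RR4 = 1098 / 3852.96 = 0.2850

28.5%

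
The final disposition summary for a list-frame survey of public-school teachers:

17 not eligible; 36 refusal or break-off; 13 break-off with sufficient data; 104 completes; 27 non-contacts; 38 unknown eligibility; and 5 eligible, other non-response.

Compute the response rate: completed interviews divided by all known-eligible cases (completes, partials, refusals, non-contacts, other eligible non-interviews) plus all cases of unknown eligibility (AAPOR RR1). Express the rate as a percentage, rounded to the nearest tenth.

46.6%

Numerator: 104
Denominator: 104 + 13 + 36 + 27 + 5 + 38 = 223
RR1 = 104 / 223 = 0.4664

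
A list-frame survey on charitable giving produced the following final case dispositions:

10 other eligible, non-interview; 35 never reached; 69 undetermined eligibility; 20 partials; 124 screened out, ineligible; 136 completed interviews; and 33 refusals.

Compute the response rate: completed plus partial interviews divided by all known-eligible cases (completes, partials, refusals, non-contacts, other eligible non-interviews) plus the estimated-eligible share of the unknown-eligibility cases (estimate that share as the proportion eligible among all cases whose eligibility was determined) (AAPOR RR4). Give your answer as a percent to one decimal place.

Numerator → 136 + 20 = 156
Eligible (known) → 136 + 20 + 33 + 35 + 10 = 234
e = 234 / (234 + 124) = 234 / 358 = 0.6536
Eligible share of unknowns → 0.6536 × 69 = 45.10
Denom → 234 + 45.10 = 279.10
RR4 = 156 / 279.10 = 0.5589

55.9%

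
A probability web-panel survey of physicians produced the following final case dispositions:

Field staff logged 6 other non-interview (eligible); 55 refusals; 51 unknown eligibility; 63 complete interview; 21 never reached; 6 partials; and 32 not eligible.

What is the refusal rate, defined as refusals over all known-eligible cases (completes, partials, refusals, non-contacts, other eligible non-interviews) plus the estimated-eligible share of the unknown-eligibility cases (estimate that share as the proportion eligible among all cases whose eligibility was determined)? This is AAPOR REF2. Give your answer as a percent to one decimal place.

28.5%

Num: 55
Determined eligible: 63 + 6 + 55 + 21 + 6 = 151
e = 151 / (151 + 32) = 151 / 183 = 0.8251
Estimated eligible among unknowns: 0.8251 × 51 = 42.08
Denominator: 151 + 42.08 = 193.08
REF2 = 55 / 193.08 = 0.2849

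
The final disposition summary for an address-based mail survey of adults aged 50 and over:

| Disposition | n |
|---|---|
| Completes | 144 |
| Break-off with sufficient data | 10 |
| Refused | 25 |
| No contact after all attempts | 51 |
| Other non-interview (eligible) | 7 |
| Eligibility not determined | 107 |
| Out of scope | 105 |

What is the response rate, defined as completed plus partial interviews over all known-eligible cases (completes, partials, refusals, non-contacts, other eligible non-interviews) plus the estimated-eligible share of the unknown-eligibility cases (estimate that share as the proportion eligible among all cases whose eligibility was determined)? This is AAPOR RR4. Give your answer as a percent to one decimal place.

Numerator → 144 + 10 = 154
Determined eligible → 144 + 10 + 25 + 51 + 7 = 237
e = 237 / (237 + 105) = 237 / 342 = 0.6930
e × U → 0.6930 × 107 = 74.15
Base → 237 + 74.15 = 311.15
RR4 = 154 / 311.15 = 0.4949

49.5%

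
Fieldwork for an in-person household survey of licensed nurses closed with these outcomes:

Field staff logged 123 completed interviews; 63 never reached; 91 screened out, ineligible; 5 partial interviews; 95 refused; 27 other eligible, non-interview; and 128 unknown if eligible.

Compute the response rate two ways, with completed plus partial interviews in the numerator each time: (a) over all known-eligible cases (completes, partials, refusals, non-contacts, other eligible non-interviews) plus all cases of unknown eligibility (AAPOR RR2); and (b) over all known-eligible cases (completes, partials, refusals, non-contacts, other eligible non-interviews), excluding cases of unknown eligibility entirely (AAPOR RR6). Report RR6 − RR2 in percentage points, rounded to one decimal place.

Num = 123 + 5 = 128
Base = 123 + 5 + 95 + 63 + 27 + 128 = 441
RR2 = 128 / 441 = 0.2902
Base = 123 + 5 + 95 + 63 + 27 = 313
RR6 = 128 / 313 = 0.4089
Difference = 40.89 − 29.02 = 11.87 percentage points

11.9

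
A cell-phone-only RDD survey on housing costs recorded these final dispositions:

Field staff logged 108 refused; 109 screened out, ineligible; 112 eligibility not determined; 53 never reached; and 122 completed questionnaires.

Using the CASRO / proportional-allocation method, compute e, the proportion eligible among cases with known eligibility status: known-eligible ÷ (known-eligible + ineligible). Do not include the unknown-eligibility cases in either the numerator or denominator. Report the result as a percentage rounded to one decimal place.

Eligible (known) → 122 + 108 + 53 = 283
e = 283 / (283 + 109) = 283 / 392 = 0.7219

72.2%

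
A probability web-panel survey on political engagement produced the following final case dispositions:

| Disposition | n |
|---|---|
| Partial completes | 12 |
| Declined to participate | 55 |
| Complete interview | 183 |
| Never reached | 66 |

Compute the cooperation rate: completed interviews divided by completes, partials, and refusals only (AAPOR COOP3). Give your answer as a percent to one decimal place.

73.2%

Top = 183
Base = 183 + 12 + 55 = 250
COOP3 = 183 / 250 = 0.7320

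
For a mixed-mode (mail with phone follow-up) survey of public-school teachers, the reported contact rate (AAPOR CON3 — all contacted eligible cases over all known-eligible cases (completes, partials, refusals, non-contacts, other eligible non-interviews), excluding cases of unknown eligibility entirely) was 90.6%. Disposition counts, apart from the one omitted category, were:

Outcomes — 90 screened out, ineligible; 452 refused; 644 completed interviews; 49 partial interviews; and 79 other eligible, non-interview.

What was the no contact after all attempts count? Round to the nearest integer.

127

Numerator: 644 + 49 + 452 + 79 = 1224
CON3 = 1224 / D = 0.906
D = 1224 / 0.906 = 1351.0
Other denominator terms total 1224
no contact after all attempts = 1351.0 − 1224 ≈ 127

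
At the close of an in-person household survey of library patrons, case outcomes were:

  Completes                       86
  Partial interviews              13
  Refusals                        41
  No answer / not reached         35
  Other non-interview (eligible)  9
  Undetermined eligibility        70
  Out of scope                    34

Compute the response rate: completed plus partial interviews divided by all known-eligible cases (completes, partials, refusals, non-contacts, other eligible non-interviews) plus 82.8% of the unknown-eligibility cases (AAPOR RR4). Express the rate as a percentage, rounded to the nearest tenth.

40.9%

Numerator → 86 + 13 = 99
Determined eligible → 86 + 13 + 41 + 35 + 9 = 184
e × U → 0.8280 × 70 = 57.96
Base → 184 + 57.96 = 241.96
RR4 = 99 / 241.96 = 0.4092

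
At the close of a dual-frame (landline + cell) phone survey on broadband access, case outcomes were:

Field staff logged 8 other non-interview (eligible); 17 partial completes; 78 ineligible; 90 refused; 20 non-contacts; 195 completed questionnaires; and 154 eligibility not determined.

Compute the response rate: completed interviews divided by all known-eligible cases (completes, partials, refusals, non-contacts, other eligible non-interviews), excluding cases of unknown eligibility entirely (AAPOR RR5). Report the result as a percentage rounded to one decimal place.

Num → 195
Denominator → 195 + 17 + 90 + 20 + 8 = 330
RR5 = 195 / 330 = 0.5909

59.1%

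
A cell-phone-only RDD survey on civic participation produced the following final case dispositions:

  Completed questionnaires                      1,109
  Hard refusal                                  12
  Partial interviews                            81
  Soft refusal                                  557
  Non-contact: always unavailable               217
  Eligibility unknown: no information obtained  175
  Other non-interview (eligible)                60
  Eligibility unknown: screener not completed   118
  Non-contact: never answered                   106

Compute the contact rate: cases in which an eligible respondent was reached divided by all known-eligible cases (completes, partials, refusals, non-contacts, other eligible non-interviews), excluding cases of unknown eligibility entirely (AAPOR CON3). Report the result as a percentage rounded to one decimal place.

84.9%

Declined to participate = 12 + 557 = 569
No contact after all attempts = 106 + 217 = 323
Unknown eligibility = 118 + 175 = 293
Numerator: 1109 + 81 + 569 + 60 = 1819
Denom: 1109 + 81 + 569 + 323 + 60 = 2142
CON3 = 1819 / 2142 = 0.8492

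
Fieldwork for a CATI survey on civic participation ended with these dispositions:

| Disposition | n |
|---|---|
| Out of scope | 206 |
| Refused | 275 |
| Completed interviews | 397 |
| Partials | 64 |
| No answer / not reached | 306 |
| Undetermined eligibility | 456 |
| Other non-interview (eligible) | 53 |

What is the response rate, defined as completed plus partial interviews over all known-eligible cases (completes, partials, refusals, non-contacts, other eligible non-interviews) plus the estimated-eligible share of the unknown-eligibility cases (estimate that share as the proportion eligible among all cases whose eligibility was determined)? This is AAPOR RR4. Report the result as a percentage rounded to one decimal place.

Numerator: 397 + 64 = 461
Determined eligible: 397 + 64 + 275 + 306 + 53 = 1095
e = 1095 / (1095 + 206) = 1095 / 1301 = 0.8417
Estimated eligible among unknowns: 0.8417 × 456 = 383.82
Denom: 1095 + 383.82 = 1478.82
RR4 = 461 / 1478.82 = 0.3117

31.2%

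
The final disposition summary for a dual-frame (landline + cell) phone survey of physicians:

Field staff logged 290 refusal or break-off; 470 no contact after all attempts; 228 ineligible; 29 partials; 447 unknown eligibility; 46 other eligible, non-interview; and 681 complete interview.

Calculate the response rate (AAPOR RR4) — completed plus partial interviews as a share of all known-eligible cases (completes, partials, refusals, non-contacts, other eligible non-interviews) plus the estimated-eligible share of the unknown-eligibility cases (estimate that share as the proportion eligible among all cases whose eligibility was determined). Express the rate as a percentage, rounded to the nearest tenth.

37.3%

Num → 681 + 29 = 710
Eligible (known) → 681 + 29 + 290 + 470 + 46 = 1516
e = 1516 / (1516 + 228) = 1516 / 1744 = 0.8693
Eligible share of unknowns → 0.8693 × 447 = 388.58
Base → 1516 + 388.58 = 1904.58
RR4 = 710 / 1904.58 = 0.3728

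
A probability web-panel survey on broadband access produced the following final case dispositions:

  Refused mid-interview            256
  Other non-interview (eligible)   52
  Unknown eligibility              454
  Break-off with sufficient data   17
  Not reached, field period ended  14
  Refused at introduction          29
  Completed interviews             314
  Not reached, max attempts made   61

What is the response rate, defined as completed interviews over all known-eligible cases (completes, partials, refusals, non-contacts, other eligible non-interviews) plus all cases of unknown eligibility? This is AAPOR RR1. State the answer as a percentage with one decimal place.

26.2%

Refusals = 29 + 256 = 285
No answer / not reached = 14 + 61 = 75
Num = 314
Denominator = 314 + 17 + 285 + 75 + 52 + 454 = 1197
RR1 = 314 / 1197 = 0.2623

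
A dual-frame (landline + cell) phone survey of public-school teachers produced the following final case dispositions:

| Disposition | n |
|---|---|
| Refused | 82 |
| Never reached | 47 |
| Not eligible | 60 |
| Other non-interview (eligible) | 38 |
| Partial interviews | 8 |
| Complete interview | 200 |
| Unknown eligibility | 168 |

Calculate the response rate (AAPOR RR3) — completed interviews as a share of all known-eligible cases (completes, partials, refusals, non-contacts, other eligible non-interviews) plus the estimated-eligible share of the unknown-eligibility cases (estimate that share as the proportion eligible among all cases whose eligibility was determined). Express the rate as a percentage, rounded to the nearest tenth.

38.5%

Top = 200
Known eligible = 200 + 8 + 82 + 47 + 38 = 375
e = 375 / (375 + 60) = 375 / 435 = 0.8621
e × U = 0.8621 × 168 = 144.83
Denominator = 375 + 144.83 = 519.83
RR3 = 200 / 519.83 = 0.3847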